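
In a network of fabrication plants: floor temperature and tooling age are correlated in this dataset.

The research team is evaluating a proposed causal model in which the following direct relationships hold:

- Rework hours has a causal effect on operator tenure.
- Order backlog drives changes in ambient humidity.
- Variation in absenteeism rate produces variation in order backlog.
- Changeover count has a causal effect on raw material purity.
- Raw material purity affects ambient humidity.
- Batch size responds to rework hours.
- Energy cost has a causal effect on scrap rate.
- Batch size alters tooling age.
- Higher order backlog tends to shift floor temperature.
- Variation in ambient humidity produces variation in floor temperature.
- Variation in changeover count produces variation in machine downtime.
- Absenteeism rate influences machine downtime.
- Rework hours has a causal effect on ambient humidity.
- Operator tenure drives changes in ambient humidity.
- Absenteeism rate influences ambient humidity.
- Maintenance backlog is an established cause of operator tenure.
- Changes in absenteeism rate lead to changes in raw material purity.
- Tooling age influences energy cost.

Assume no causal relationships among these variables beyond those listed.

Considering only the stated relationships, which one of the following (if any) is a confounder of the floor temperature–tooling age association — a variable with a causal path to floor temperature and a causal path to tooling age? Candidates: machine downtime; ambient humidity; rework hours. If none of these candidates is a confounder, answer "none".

Rework hours causes floor temperature (rework hours → ambient humidity → floor temperature) and also causes tooling age (rework hours → batch size → tooling age); it is a common cause of both.
Each of the other candidates lacks a causal path to at least one of floor temperature and tooling age, so they do not confound the relationship.

rework hours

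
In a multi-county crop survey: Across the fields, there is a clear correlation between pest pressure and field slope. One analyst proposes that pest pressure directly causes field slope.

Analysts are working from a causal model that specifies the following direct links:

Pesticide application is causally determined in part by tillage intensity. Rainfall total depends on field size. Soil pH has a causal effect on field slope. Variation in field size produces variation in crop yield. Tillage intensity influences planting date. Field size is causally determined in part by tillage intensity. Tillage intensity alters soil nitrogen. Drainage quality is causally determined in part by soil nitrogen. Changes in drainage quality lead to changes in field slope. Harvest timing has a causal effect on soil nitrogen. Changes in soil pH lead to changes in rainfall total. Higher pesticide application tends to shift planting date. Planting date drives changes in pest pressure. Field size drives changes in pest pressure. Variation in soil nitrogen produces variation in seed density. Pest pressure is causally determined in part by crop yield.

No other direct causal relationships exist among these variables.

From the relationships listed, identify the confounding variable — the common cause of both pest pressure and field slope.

Tillage intensity has a causal path to pest pressure (tillage intensity → field size → pest pressure) and a separate causal path to field slope (tillage intensity → soil nitrogen → drainage quality → field slope), so it is a common cause of both.
No stated relationship gives pest pressure a causal route to field slope, so the correlation is explained by the shared upstream cause rather than a direct effect.

tillage intensity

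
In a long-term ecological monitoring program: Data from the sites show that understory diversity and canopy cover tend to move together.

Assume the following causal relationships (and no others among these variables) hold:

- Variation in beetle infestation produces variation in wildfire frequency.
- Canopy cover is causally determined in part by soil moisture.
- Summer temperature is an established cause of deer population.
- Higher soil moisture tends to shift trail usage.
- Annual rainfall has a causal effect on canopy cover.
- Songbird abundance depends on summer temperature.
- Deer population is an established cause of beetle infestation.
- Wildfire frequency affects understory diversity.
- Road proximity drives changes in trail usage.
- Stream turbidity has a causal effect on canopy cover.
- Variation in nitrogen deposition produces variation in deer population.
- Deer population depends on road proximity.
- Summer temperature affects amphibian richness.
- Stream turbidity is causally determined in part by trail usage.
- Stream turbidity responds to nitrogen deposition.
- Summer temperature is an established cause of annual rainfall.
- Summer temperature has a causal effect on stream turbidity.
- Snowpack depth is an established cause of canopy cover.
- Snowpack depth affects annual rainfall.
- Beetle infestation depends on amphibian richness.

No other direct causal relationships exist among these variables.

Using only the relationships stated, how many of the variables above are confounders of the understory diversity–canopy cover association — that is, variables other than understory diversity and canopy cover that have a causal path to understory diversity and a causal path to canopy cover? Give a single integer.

3

The common causes are: nitrogen deposition (to understory diversity via nitrogen deposition → deer population → beetle infestation → wildfire frequency → understory diversity; to canopy cover via nitrogen deposition → stream turbidity → canopy cover); road proximity (to understory diversity via road proximity → deer population → beetle infestation → wildfire frequency → understory diversity; to canopy cover via road proximity → trail usage → stream turbidity → canopy cover); summer temperature (to understory diversity via summer temperature → amphibian richness → beetle infestation → wildfire frequency → understory diversity; to canopy cover via summer temperature → stream turbidity → canopy cover).
Every other variable lacks a causal path to at least one of understory diversity and canopy cover.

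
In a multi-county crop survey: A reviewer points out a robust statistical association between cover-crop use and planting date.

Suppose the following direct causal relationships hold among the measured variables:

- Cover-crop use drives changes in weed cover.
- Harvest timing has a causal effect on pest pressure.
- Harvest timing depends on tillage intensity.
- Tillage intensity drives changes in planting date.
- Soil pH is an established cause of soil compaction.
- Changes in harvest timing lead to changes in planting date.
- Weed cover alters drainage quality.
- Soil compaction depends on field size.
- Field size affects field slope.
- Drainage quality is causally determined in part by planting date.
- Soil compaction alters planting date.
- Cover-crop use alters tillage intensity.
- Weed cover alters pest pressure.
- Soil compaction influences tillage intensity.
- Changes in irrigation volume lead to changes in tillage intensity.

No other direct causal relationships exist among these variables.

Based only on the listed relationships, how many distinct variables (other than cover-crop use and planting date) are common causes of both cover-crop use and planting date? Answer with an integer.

0

No listed variable has a causal path to both cover-crop use and planting date, so there are no common causes.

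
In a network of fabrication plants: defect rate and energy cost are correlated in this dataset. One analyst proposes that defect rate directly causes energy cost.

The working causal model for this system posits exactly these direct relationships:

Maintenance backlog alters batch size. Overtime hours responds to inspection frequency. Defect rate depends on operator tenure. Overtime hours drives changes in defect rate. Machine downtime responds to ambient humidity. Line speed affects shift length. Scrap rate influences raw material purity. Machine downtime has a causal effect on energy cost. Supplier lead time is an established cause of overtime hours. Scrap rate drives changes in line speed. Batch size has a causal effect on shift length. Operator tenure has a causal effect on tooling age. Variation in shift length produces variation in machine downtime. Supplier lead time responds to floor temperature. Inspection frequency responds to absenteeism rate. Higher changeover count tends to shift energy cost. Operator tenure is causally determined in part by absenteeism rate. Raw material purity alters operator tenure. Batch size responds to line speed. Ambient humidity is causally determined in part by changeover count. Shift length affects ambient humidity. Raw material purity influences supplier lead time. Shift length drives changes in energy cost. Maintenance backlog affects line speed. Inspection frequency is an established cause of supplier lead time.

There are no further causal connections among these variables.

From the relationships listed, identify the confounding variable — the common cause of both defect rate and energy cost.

scrap rate

Scrap rate has a causal path to defect rate (scrap rate → raw material purity → operator tenure → defect rate) and a separate causal path to energy cost (scrap rate → line speed → shift length → energy cost), so it is a common cause of both.
No stated relationship gives defect rate a causal route to energy cost, so the correlation is explained by the shared upstream cause rather than a direct effect.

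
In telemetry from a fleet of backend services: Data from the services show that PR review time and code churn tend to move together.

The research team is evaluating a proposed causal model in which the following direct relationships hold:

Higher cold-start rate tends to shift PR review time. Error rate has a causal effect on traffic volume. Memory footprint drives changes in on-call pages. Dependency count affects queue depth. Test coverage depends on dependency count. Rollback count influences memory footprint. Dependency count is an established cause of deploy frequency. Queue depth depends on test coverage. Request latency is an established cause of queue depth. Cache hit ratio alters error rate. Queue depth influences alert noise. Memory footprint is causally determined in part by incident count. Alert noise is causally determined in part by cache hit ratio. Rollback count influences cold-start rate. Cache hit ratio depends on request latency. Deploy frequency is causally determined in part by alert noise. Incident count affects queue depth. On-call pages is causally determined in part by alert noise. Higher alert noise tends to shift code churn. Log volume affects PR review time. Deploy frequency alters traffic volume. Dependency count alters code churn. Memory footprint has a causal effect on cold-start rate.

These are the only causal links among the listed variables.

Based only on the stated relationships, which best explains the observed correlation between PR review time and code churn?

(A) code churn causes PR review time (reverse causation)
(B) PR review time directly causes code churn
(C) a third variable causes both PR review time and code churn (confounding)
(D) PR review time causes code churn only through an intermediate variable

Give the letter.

C

Incident count causes PR review time (incident count → memory footprint → cold-start rate → PR review time) and code churn (incident count → queue depth → alert noise → code churn) — a common cause creating the correlation.
There is no stated path from PR review time to code churn or from code churn to PR review time, so neither direct nor reverse causation applies.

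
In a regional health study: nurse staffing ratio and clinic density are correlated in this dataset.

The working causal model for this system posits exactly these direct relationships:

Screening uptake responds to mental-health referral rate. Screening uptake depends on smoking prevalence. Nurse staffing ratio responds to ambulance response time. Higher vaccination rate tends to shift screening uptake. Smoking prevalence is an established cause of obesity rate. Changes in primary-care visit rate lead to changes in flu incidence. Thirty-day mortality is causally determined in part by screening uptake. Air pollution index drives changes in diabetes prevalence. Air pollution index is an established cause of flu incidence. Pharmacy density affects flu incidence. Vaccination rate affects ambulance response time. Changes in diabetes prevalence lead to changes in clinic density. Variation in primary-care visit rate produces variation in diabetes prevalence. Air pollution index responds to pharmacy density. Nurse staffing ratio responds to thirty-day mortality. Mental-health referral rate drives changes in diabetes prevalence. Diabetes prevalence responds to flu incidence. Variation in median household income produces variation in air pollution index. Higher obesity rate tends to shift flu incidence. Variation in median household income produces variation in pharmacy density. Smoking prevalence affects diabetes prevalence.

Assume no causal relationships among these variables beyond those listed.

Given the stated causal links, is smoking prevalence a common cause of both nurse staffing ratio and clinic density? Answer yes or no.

yes

Smoking prevalence has a causal path to nurse staffing ratio (smoking prevalence → screening uptake → thirty-day mortality → nurse staffing ratio) and to clinic density (smoking prevalence → diabetes prevalence → clinic density), so it is a common cause of both — a confounder.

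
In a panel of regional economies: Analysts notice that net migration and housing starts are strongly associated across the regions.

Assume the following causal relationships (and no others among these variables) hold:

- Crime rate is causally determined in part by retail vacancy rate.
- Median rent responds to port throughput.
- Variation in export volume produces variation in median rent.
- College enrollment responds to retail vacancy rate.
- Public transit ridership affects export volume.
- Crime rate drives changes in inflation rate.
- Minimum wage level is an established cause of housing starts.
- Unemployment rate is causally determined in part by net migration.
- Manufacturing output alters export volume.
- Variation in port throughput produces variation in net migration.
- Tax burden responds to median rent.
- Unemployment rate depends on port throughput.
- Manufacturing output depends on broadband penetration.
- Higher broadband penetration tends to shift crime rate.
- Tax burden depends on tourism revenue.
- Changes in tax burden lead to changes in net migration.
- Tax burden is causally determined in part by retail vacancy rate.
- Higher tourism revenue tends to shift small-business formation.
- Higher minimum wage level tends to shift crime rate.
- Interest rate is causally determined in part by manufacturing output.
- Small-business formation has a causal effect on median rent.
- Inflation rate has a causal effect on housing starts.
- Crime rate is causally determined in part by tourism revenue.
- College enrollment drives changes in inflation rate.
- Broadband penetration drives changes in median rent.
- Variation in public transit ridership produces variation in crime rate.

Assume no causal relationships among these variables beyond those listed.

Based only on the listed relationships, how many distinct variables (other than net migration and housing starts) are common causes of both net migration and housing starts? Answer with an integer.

The common causes are: broadband penetration (to net migration via broadband penetration → median rent → tax burden → net migration; to housing starts via broadband penetration → crime rate → inflation rate → housing starts); public transit ridership (to net migration via public transit ridership → export volume → median rent → tax burden → net migration; to housing starts via public transit ridership → crime rate → inflation rate → housing starts); retail vacancy rate (to net migration via retail vacancy rate → tax burden → net migration; to housing starts via retail vacancy rate → crime rate → inflation rate → housing starts); tourism revenue (to net migration via tourism revenue → tax burden → net migration; to housing starts via tourism revenue → crime rate → inflation rate → housing starts).
Every other variable lacks a causal path to at least one of net migration and housing starts.

4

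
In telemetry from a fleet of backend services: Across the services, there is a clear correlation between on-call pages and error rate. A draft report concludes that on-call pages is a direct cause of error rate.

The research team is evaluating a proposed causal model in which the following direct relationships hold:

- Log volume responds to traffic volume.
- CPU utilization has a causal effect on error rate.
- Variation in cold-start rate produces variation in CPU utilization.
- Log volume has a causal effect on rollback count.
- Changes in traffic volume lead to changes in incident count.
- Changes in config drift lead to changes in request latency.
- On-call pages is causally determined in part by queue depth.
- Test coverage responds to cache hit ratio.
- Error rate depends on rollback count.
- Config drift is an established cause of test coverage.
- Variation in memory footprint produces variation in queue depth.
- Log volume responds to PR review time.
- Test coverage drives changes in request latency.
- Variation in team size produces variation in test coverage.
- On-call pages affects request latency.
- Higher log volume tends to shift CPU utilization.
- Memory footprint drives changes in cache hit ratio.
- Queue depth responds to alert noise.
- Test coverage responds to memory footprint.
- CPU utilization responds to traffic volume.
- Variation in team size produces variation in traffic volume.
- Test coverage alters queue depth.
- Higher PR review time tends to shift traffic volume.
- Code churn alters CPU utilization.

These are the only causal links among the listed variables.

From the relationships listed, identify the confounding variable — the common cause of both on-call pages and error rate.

team size

Team size has a causal path to on-call pages (team size → test coverage → queue depth → on-call pages) and a separate causal path to error rate (team size → traffic volume → CPU utilization → error rate), so it is a common cause of both.
No stated relationship gives on-call pages a causal route to error rate, so the correlation is explained by the shared upstream cause rather than a direct effect.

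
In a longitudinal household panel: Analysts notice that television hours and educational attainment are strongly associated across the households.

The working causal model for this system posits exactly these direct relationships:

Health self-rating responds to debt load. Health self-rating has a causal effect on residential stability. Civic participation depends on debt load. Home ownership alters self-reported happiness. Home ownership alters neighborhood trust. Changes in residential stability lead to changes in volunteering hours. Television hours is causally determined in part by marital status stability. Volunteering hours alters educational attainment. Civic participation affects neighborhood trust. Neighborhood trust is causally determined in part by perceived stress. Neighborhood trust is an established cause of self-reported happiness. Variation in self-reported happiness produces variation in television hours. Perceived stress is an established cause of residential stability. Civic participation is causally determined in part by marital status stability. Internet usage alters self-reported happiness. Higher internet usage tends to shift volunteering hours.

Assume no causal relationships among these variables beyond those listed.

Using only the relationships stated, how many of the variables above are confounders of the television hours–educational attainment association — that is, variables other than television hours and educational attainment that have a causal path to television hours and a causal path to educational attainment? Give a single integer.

The common causes are: debt load (to television hours via debt load → civic participation → neighborhood trust → self-reported happiness → television hours; to educational attainment via debt load → health self-rating → residential stability → volunteering hours → educational attainment); internet usage (to television hours via internet usage → self-reported happiness → television hours; to educational attainment via internet usage → volunteering hours → educational attainment); perceived stress (to television hours via perceived stress → neighborhood trust → self-reported happiness → television hours; to educational attainment via perceived stress → residential stability → volunteering hours → educational attainment).
Every other variable lacks a causal path to at least one of television hours and educational attainment.

3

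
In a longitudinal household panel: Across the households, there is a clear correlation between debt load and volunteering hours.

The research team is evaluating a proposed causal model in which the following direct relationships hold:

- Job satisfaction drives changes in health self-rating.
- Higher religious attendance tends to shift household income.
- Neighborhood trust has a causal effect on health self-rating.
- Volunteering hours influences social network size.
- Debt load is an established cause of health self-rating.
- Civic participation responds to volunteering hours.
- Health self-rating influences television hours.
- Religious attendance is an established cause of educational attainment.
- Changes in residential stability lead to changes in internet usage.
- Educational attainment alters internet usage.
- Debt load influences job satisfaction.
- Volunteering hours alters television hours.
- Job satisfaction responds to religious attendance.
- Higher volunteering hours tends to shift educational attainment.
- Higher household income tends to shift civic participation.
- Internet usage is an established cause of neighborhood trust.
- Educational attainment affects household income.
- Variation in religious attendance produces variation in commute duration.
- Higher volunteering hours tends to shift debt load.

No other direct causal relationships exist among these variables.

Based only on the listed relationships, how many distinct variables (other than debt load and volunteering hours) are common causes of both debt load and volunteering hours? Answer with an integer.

0

No listed variable has a causal path to both debt load and volunteering hours, so there are no common causes.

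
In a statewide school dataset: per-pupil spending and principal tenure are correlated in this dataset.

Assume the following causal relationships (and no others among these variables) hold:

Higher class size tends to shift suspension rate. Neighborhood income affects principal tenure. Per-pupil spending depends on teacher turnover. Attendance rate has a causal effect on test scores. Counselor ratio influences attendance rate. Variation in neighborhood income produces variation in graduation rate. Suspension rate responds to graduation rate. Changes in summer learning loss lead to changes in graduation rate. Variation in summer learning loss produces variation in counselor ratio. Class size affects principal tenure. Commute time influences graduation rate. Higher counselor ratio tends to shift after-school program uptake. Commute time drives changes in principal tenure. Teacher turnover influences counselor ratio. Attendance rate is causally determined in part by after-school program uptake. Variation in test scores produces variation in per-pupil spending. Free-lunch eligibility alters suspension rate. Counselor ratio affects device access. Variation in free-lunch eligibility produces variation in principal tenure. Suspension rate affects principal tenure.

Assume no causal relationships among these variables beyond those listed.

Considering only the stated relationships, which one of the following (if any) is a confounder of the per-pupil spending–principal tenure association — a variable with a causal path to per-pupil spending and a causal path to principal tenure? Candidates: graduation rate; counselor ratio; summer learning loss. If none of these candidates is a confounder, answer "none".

summer learning loss

Summer learning loss causes per-pupil spending (summer learning loss → counselor ratio → attendance rate → test scores → per-pupil spending) and also causes principal tenure (summer learning loss → graduation rate → suspension rate → principal tenure); it is a common cause of both.
Each of the other candidates lacks a causal path to at least one of per-pupil spending and principal tenure, so they do not confound the relationship.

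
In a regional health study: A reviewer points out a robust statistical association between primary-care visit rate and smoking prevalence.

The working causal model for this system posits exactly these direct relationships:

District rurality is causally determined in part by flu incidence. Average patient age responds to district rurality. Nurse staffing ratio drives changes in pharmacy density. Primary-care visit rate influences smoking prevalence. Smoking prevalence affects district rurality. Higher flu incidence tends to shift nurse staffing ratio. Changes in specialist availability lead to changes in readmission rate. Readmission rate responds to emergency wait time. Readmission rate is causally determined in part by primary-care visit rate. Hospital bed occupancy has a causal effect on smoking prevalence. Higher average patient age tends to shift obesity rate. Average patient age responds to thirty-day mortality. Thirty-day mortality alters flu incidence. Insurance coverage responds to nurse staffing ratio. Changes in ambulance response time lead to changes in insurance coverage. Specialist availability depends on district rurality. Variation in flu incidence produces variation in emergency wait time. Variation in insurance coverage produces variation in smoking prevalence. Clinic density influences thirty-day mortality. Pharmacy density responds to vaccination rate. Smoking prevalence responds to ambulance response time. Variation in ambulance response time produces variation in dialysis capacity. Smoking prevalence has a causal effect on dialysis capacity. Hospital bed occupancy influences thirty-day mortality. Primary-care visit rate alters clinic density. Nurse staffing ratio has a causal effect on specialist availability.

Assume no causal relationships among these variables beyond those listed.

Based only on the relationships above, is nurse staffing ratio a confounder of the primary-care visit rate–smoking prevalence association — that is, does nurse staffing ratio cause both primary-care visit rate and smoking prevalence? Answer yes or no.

Nurse staffing ratio has no stated causal path to primary-care visit rate. A confounder must cause both variables, so nurse staffing ratio does not qualify.

no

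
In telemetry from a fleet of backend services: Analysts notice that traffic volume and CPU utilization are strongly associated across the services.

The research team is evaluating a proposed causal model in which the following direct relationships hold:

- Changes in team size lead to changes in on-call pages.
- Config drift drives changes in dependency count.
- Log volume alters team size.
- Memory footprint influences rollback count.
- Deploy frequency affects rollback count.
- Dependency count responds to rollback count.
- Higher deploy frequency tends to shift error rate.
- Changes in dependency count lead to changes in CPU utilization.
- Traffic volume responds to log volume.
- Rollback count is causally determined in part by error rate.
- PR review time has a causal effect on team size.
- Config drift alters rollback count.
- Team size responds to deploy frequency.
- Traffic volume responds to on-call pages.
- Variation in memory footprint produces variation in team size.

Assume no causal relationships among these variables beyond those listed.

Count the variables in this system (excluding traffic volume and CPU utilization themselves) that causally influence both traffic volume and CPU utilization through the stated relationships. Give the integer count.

2

The common causes are: deploy frequency (to traffic volume via deploy frequency → team size → on-call pages → traffic volume; to CPU utilization via deploy frequency → rollback count → dependency count → CPU utilization); memory footprint (to traffic volume via memory footprint → team size → on-call pages → traffic volume; to CPU utilization via memory footprint → rollback count → dependency count → CPU utilization).
Every other variable lacks a causal path to at least one of traffic volume and CPU utilization.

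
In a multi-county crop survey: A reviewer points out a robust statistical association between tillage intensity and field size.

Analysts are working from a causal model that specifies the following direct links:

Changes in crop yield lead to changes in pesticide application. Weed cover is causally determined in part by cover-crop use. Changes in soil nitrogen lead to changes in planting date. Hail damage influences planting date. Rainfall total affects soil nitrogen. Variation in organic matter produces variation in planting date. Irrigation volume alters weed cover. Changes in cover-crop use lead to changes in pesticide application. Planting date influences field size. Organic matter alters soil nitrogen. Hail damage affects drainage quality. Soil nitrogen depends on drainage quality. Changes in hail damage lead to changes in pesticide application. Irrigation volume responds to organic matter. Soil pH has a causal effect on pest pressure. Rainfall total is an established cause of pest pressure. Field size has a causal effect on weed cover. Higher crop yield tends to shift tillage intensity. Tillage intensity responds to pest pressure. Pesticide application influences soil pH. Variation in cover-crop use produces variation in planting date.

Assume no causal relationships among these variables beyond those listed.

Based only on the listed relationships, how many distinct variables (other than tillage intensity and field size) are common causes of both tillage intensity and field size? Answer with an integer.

3

The common causes are: cover-crop use (to tillage intensity via cover-crop use → pesticide application → soil pH → pest pressure → tillage intensity; to field size via cover-crop use → planting date → field size); hail damage (to tillage intensity via hail damage → pesticide application → soil pH → pest pressure → tillage intensity; to field size via hail damage → planting date → field size); rainfall total (to tillage intensity via rainfall total → pest pressure → tillage intensity; to field size via rainfall total → soil nitrogen → planting date → field size).
Every other variable lacks a causal path to at least one of tillage intensity and field size.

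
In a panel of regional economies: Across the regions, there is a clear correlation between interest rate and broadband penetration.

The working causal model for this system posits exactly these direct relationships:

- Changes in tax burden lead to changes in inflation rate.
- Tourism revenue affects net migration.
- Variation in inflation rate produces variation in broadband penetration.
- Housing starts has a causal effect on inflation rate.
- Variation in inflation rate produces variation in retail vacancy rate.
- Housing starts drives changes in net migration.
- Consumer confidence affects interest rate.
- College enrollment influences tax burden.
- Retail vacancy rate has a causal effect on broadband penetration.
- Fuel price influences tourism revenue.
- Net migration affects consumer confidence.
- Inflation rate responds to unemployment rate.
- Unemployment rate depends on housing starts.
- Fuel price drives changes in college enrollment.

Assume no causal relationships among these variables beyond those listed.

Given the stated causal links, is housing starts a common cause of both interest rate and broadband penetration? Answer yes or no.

Housing starts has a causal path to interest rate (housing starts → net migration → consumer confidence → interest rate) and to broadband penetration (housing starts → inflation rate → broadband penetration), so it is a common cause of both — a confounder.

yes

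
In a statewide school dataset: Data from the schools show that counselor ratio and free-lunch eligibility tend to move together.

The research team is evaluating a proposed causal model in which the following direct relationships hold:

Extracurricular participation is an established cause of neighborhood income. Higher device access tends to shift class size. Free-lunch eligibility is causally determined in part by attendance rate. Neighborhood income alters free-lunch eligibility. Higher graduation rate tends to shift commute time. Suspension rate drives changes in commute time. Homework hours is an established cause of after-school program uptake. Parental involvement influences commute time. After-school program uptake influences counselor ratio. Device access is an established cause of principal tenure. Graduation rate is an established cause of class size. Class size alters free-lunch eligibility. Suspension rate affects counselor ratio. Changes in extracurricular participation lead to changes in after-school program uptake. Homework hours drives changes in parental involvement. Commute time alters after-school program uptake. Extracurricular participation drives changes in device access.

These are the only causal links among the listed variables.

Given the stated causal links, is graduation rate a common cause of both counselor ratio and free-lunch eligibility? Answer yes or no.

yes

Graduation rate has a causal path to counselor ratio (graduation rate → commute time → after-school program uptake → counselor ratio) and to free-lunch eligibility (graduation rate → class size → free-lunch eligibility), so it is a common cause of both — a confounder.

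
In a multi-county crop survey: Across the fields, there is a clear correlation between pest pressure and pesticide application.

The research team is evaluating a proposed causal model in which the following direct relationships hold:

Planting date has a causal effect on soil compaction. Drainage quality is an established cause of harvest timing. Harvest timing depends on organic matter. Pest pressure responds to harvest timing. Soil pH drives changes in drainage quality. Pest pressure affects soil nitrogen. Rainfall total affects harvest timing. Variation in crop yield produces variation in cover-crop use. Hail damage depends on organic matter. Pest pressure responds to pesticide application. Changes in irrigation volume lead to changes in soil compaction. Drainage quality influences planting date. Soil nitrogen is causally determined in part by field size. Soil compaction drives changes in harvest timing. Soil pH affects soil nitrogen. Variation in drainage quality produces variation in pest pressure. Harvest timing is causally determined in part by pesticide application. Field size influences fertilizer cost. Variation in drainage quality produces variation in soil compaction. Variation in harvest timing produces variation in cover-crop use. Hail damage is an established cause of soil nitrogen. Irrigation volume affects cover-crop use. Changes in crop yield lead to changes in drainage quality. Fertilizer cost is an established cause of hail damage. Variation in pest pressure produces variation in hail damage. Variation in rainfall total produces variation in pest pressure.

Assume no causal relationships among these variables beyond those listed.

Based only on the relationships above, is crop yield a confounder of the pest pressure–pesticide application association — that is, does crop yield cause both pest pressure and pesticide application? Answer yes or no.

Crop yield has no stated causal path to pesticide application. A confounder must cause both variables, so crop yield does not qualify.

no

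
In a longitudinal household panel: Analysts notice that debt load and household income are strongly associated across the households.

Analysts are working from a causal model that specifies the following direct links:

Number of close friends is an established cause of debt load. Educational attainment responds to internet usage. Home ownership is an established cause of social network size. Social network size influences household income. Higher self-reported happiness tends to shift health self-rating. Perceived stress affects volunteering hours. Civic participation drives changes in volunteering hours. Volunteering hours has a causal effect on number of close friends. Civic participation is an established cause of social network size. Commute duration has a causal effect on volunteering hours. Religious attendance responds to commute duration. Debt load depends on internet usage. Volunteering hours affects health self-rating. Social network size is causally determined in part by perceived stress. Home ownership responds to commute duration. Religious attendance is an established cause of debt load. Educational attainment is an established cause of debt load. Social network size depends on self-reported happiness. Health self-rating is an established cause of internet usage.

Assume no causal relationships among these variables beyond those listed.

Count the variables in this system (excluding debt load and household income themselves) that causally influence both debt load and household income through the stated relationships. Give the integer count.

The common causes are: civic participation (to debt load via civic participation → volunteering hours → number of close friends → debt load; to household income via civic participation → social network size → household income); commute duration (to debt load via commute duration → religious attendance → debt load; to household income via commute duration → home ownership → social network size → household income); perceived stress (to debt load via perceived stress → volunteering hours → number of close friends → debt load; to household income via perceived stress → social network size → household income); self-reported happiness (to debt load via self-reported happiness → health self-rating → internet usage → debt load; to household income via self-reported happiness → social network size → household income).
Every other variable lacks a causal path to at least one of debt load and household income.

4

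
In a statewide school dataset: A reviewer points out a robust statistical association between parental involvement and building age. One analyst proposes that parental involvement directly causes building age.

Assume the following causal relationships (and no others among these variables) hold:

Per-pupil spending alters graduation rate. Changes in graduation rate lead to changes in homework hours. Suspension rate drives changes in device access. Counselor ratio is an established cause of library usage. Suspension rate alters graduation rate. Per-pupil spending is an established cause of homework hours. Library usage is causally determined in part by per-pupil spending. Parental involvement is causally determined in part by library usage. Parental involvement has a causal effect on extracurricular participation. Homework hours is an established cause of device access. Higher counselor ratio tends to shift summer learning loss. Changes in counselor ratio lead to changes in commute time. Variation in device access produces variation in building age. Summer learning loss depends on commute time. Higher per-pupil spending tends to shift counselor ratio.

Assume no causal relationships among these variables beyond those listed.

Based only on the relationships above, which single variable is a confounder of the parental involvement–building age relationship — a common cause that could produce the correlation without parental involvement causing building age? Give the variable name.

Per-pupil spending has a causal path to parental involvement (per-pupil spending → library usage → parental involvement) and a separate causal path to building age (per-pupil spending → homework hours → device access → building age), so it is a common cause of both.
No stated relationship gives parental involvement a causal route to building age, so the correlation is explained by the shared upstream cause rather than a direct effect.

per-pupil spending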